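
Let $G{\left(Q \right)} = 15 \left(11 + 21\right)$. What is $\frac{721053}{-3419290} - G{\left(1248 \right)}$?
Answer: $- \frac{1641980253}{3419290} \approx -480.21$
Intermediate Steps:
$G{\left(Q \right)} = 480$ ($G{\left(Q \right)} = 15 \cdot 32 = 480$)
$\frac{721053}{-3419290} - G{\left(1248 \right)} = \frac{721053}{-3419290} - 480 = 721053 \left(- \frac{1}{3419290}\right) - 480 = - \frac{721053}{3419290} - 480 = - \frac{1641980253}{3419290}$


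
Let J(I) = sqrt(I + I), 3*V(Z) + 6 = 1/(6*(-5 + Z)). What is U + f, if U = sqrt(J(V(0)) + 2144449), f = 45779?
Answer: 45779 + sqrt(482501025 + 15*I*sqrt(905))/15 ≈ 47243.0 + 0.00068477*I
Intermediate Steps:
V(Z) = -2 + 1/(3*(-30 + 6*Z)) (V(Z) = -2 + 1/(3*((6*(-5 + Z)))) = -2 + 1/(3*(-30 + 6*Z)))
J(I) = sqrt(2)*sqrt(I) (J(I) = sqrt(2*I) = sqrt(2)*sqrt(I))
U = sqrt(2144449 + I*sqrt(905)/15) (U = sqrt(sqrt(2)*sqrt((181 - 36*0)/(18*(-5 + 0))) + 2144449) = sqrt(sqrt(2)*sqrt((1/18)*(181 + 0)/(-5)) + 2144449) = sqrt(sqrt(2)*sqrt((1/18)*(-1/5)*181) + 2144449) = sqrt(sqrt(2)*sqrt(-181/90) + 2144449) = sqrt(sqrt(2)*(I*sqrt(1810)/30) + 2144449) = sqrt(I*sqrt(905)/15 + 2144449) = sqrt(2144449 + I*sqrt(905)/15) ≈ 1464.4 + 0.e-3*I)
U + f = sqrt(482501025 + 15*I*sqrt(905))/15 + 45779 = 45779 + sqrt(482501025 + 15*I*sqrt(905))/15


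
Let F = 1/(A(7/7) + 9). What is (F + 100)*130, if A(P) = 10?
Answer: 247130/19 ≈ 13007.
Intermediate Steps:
F = 1/19 (F = 1/(10 + 9) = 1/19 ≈ 0.052632)
(F + 100)*130 = (1/19 + 100)*130 = (1901/19)*130 = 247130/19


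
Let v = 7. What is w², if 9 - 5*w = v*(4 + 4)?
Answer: 2209/25 ≈ 88.360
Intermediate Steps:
w = -47/5 (w = 9/5 - 7*(4 + 4)/5 = 9/5 - 7*8/5 = 9/5 - ⅕*56 = 9/5 - 56/5 = -47/5 ≈ -9.4000)
w² = (-47/5)² = 2209/25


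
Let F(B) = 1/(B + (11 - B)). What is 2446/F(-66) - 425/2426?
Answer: 65273531/2426 ≈ 26906.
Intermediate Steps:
F(B) = 1/11
2446/F(-66) - 425/2426 = 2446/(1/11) - 425/2426 = 2446*11 - 425*1/2426 = 26906 - 425/2426 = 65273531/2426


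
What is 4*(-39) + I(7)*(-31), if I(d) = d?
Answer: -373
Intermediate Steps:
4*(-39) + I(7)*(-31) = 4*(-39) + 7*(-31) = -156 - 217 = -373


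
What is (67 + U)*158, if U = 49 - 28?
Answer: 13904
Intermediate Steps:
U = 21
(67 + U)*158 = (67 + 21)*158 = 88*158 = 13904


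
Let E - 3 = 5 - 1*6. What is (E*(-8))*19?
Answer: -304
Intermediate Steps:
E = 2 (E = 3 + (5 - 1*6) = 3 + (5 - 6) = 3 - 1 = 2)
(E*(-8))*19 = (2*(-8))*19 = -16*19 = -304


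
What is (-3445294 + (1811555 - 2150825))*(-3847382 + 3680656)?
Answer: 630985217464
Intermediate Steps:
(-3445294 + (1811555 - 2150825))*(-3847382 + 3680656) = (-3445294 - 339270)*(-166726) = -3784564*(-166726) = 630985217464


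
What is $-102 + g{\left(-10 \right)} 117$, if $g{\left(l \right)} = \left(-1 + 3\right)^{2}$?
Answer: $366$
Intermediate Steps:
$g{\left(l \right)} = 4$ ($g{\left(l \right)} = 2^{2} = 4$)
$-102 + g{\left(-10 \right)} 117 = -102 + 4 \cdot 117 = -102 + 468 = 366$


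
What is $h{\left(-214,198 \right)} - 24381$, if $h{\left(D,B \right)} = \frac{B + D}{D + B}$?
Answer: $-24380$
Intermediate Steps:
$h{\left(D,B \right)} = 1$ ($h{\left(D,B \right)} = \frac{B + D}{B + D} = 1$)
$h{\left(-214,198 \right)} - 24381 = 1 - 24381 = -24380$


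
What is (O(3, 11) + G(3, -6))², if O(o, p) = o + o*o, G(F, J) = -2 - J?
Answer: 256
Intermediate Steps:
O(o, p) = o + o²
(O(3, 11) + G(3, -6))² = (3*(1 + 3) + (-2 - 1*(-6)))² = (3*4 + (-2 + 6))² = (12 + 4)² = 16² = 256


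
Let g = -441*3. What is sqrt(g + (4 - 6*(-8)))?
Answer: I*sqrt(1271) ≈ 35.651*I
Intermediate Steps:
g = -1323
sqrt(g + (4 - 6*(-8))) = sqrt(-1323 + (4 - 6*(-8))) = sqrt(-1323 + (4 + 48)) = sqrt(-1323 + 52) = sqrt(-1271) = I*sqrt(1271)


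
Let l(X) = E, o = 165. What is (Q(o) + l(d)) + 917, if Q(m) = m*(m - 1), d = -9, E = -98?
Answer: 27879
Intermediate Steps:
l(X) = -98
Q(m) = m*(-1 + m)
(Q(o) + l(d)) + 917 = (165*(-1 + 165) - 98) + 917 = (165*164 - 98) + 917 = (27060 - 98) + 917 = 26962 + 917 = 27879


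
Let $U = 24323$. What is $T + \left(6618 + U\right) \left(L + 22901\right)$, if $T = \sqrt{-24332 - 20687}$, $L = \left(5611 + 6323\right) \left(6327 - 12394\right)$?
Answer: $-2239530527057 + i \sqrt{45019} \approx -2.2395 \cdot 10^{12} + 212.18 i$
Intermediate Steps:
$L = -72403578$ ($L = 11934 \left(-6067\right) = -72403578$)
$T = i \sqrt{45019}$ ($T = \sqrt{-45019} = i \sqrt{45019} \approx 212.18 i$)
$T + \left(6618 + U\right) \left(L + 22901\right) = i \sqrt{45019} + \left(6618 + 24323\right) \left(-72403578 + 22901\right) = i \sqrt{45019} + 30941 \left(-72380677\right) = i \sqrt{45019} - 2239530527057 = -2239530527057 + i \sqrt{45019}$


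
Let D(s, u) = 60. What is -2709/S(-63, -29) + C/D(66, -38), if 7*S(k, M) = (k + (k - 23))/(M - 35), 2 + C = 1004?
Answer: -12111437/1490 ≈ -8128.5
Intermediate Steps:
C = 1002 (C = -2 + 1004 = 1002)
S(k, M) = (-23 + 2*k)/(7*(-35 + M)) (S(k, M) = ((k + (k - 23))/(M - 35))/7 = ((k + (-23 + k))/(-35 + M))/7 = ((-23 + 2*k)/(-35 + M))/7 = (-23 + 2*k)/(7*(-35 + M)))
-2709/S(-63, -29) + C/D(66, -38) = -2709*7*(-35 - 29)/(-23 + 2*(-63)) + 1002/60 = -2709*(-448/(-23 - 126)) + 1002*(1/60) = -2709/((⅐)*(-1/64)*(-149)) + 167/10 = -2709/149/448 + 167/10 = -2709*448/149 + 167/10 = -1213632/149 + 167/10 = -12111437/1490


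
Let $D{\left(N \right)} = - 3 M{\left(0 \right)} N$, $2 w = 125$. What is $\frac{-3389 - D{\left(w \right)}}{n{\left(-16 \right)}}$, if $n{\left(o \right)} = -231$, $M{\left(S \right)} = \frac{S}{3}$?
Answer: $\frac{3389}{231} \approx 14.671$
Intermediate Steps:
$w = \frac{125}{2}$ ($w = \frac{1}{2} \cdot 125 = \frac{125}{2} \approx 62.5$)
$M{\left(S \right)} = \frac{S}{3}$ ($M{\left(S \right)} = S \frac{1}{3} = \frac{S}{3}$)
$D{\left(N \right)} = 0$ ($D{\left(N \right)} = - 3 \cdot \frac{1}{3} \cdot 0 N = \left(-3\right) 0 N = 0 N = 0$)
$\frac{-3389 - D{\left(w \right)}}{n{\left(-16 \right)}} = \frac{-3389 - 0}{-231} = \left(-3389 + 0\right) \left(- \frac{1}{231}\right) = \left(-3389\right) \left(- \frac{1}{231}\right) = \frac{3389}{231}$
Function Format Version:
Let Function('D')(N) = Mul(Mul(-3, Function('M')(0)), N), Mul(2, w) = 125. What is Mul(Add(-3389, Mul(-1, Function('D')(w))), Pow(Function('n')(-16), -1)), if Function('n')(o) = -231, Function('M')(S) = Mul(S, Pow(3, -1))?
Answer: Rational(3389, 231) ≈ 14.671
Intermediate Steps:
w = Rational(125, 2) (w = Mul(Rational(1, 2), 125) = Rational(125, 2) ≈ 62.500)
Function('M')(S) = Mul(Rational(1, 3), S) (Function('M')(S) = Mul(S, Rational(1, 3)) = Mul(Rational(1, 3), S))
Function('D')(N) = 0 (Function('D')(N) = Mul(Mul(-3, Mul(Rational(1, 3), 0)), N) = Mul(Mul(-3, 0), N) = Mul(0, N) = 0)
Mul(Add(-3389, Mul(-1, Function('D')(w))), Pow(Function('n')(-16), -1)) = Mul(Add(-3389, Mul(-1, 0)), Pow(-231, -1)) = Mul(Add(-3389, 0), Rational(-1, 231)) = Mul(-3389, Rational(-1, 231)) = Rational(3389, 231)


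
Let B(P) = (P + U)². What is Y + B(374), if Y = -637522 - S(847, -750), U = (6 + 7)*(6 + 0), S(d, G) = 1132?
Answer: -434350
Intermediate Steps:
U = 78 (U = 13*6 = 78)
B(P) = (78 + P)² (B(P) = (P + 78)² = (78 + P)²)
Y = -638654 (Y = -637522 - 1*1132 = -637522 - 1132 = -638654)
Y + B(374) = -638654 + (78 + 374)² = -638654 + 452² = -638654 + 204304 = -434350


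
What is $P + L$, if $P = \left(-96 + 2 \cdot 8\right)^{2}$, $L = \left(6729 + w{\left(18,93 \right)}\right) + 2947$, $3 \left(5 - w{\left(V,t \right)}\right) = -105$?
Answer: $16116$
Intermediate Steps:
$w{\left(V,t \right)} = 40$ ($w{\left(V,t \right)} = 5 - -35 = 5 + 35 = 40$)
$L = 9716$ ($L = \left(6729 + 40\right) + 2947 = 6769 + 2947 = 9716$)
$P = 6400$ ($P = \left(-96 + 16\right)^{2} = \left(-80\right)^{2} = 6400$)
$P + L = 6400 + 9716 = 16116$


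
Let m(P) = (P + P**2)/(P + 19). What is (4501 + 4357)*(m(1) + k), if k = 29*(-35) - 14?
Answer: -45569981/5 ≈ -9.1140e+6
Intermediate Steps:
m(P) = (P + P**2)/(19 + P)
k = -1029 (k = -1015 - 14 = -1029)
(4501 + 4357)*(m(1) + k) = (4501 + 4357)*(1*(1 + 1)/(19 + 1) - 1029) = 8858*(1*2/20 - 1029) = 8858*(1*(1/20)*2 - 1029) = 8858*(1/10 - 1029) = 8858*(-10289/10) = -45569981/5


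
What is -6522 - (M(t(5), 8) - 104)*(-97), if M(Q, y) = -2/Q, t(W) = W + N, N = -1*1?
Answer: -33317/2 ≈ -16659.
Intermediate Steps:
N = -1
t(W) = -1 + W (t(W) = W - 1 = -1 + W)
-6522 - (M(t(5), 8) - 104)*(-97) = -6522 - (-2/(-1 + 5) - 104)*(-97) = -6522 - (-2/4 - 104)*(-97) = -6522 - (-2*¼ - 104)*(-97) = -6522 - (-½ - 104)*(-97) = -6522 - (-209)*(-97)/2 = -6522 - 1*20273/2 = -6522 - 20273/2 = -33317/2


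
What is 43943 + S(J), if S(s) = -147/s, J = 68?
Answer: 2987977/68 ≈ 43941.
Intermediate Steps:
43943 + S(J) = 43943 - 147/68 = 2987977/68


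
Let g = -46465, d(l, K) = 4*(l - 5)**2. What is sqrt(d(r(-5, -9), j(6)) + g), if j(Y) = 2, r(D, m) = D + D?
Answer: I*sqrt(45565) ≈ 213.46*I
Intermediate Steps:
r(D, m) = 2*D
d(l, K) = 4*(-5 + l)**2
sqrt(d(r(-5, -9), j(6)) + g) = sqrt(4*(-5 + 2*(-5))**2 - 46465) = sqrt(4*(-5 - 10)**2 - 46465) = sqrt(4*(-15)**2 - 46465) = sqrt(4*225 - 46465) = sqrt(900 - 46465) = sqrt(-45565) = I*sqrt(45565)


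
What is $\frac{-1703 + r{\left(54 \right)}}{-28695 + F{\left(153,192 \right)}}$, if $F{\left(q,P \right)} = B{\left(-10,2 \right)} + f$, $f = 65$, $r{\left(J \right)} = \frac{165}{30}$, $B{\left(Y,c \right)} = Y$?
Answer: $\frac{679}{11456} \approx 0.05927$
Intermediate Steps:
$r{\left(J \right)} = \frac{11}{2}$ ($r{\left(J \right)} = 165 \cdot \frac{1}{30} = \frac{11}{2}$)
$F{\left(q,P \right)} = 55$ ($F{\left(q,P \right)} = -10 + 65 = 55$)
$\frac{-1703 + r{\left(54 \right)}}{-28695 + F{\left(153,192 \right)}} = \frac{-1703 + \frac{11}{2}}{-28695 + 55} = - \frac{3395}{2 \left(-28640\right)} = \left(- \frac{3395}{2}\right) \left(- \frac{1}{28640}\right) = \frac{679}{11456}$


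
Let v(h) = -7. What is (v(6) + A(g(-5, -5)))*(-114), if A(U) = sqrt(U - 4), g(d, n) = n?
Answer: 798 - 342*I ≈ 798.0 - 342.0*I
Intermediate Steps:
A(U) = sqrt(-4 + U)
(v(6) + A(g(-5, -5)))*(-114) = (-7 + sqrt(-4 - 5))*(-114) = (-7 + sqrt(-9))*(-114) = (-7 + 3*I)*(-114) = 798 - 342*I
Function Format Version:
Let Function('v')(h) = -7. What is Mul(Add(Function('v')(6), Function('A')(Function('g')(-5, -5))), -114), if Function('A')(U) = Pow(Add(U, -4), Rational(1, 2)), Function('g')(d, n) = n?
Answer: Add(798, Mul(-342, I)) ≈ Add(798.00, Mul(-342.00, I))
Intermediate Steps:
Function('A')(U) = Pow(Add(-4, U), Rational(1, 2))
Mul(Add(Function('v')(6), Function('A')(Function('g')(-5, -5))), -114) = Mul(Add(-7, Pow(Add(-4, -5), Rational(1, 2))), -114) = Mul(Add(-7, Pow(-9, Rational(1, 2))), -114) = Mul(Add(-7, Mul(3, I)), -114) = Add(798, Mul(-342, I))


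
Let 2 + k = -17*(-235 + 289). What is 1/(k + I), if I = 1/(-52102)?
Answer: -52102/47933841 ≈ -0.0010870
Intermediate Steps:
I = -1/52102 ≈ -1.9193e-5
k = -920 (k = -2 - 17*(-235 + 289) = -2 - 17*54 = -2 - 918 = -920)
1/(k + I) = 1/(-920 - 1/52102) = 1/(-47933841/52102) = -52102/47933841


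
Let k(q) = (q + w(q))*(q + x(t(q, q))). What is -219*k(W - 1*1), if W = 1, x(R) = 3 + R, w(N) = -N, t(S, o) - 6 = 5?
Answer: 0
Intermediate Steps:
t(S, o) = 11 (t(S, o) = 6 + 5 = 11)
k(q) = 0 (k(q) = (q - q)*(q + (3 + 11)) = 0*(q + 14) = 0*(14 + q) = 0)
-219*k(W - 1*1) = -219*0 = 0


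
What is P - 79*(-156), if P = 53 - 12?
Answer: 12365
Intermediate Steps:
P = 41
P - 79*(-156) = 41 - 79*(-156) = 41 + 12324 = 12365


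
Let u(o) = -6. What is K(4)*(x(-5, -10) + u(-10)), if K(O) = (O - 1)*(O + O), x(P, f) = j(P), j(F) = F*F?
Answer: 456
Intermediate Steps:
j(F) = F²
x(P, f) = P²
K(O) = 2*O*(-1 + O) (K(O) = (-1 + O)*(2*O) = 2*O*(-1 + O))
K(4)*(x(-5, -10) + u(-10)) = (2*4*(-1 + 4))*((-5)² - 6) = (2*4*3)*(25 - 6) = 24*19 = 456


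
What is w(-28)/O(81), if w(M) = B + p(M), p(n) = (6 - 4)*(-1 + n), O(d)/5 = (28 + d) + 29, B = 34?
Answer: -4/115 ≈ -0.034783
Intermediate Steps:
O(d) = 285 + 5*d (O(d) = 5*((28 + d) + 29) = 5*(57 + d) = 285 + 5*d)
p(n) = -2 + 2*n (p(n) = 2*(-1 + n) = -2 + 2*n)
w(M) = 32 + 2*M (w(M) = 34 + (-2 + 2*M) = 32 + 2*M)
w(-28)/O(81) = (32 + 2*(-28))/(285 + 5*81) = (32 - 56)/(285 + 405) = -24/690 = -24*1/690 = -4/115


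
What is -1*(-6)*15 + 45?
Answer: 135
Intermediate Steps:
-1*(-6)*15 + 45 = 6*15 + 45 = 90 + 45 = 135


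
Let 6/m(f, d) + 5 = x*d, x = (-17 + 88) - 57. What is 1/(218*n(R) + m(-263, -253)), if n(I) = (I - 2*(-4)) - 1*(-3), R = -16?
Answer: -3547/3866236 ≈ -0.00091743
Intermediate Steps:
x = 14 (x = 71 - 57 = 14)
n(I) = 11 + I (n(I) = (I + 8) + 3 = (8 + I) + 3 = 11 + I)
m(f, d) = 6/(-5 + 14*d)
1/(218*n(R) + m(-263, -253)) = 1/(218*(11 - 16) + 6/(-5 + 14*(-253))) = 1/(218*(-5) + 6/(-5 - 3542)) = 1/(-1090 + 6/(-3547)) = 1/(-1090 + 6*(-1/3547)) = 1/(-1090 - 6/3547) = 1/(-3866236/3547) = -3547/3866236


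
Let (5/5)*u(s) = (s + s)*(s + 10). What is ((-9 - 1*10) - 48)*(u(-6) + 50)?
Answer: -134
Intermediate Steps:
u(s) = 2*s*(10 + s) (u(s) = (s + s)*(s + 10) = (2*s)*(10 + s) = 2*s*(10 + s))
((-9 - 1*10) - 48)*(u(-6) + 50) = ((-9 - 1*10) - 48)*(2*(-6)*(10 - 6) + 50) = ((-9 - 10) - 48)*(2*(-6)*4 + 50) = (-19 - 48)*(-48 + 50) = -67*2 = -134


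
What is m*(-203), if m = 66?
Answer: -13398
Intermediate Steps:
m*(-203) = 66*(-203) = -13398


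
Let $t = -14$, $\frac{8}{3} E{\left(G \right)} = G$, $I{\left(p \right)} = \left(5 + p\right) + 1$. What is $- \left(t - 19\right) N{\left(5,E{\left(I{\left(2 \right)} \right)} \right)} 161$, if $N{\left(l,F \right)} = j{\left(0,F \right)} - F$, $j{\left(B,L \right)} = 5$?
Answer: $10626$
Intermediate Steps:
$I{\left(p \right)} = 6 + p$
$E{\left(G \right)} = \frac{3 G}{8}$
$N{\left(l,F \right)} = 5 - F$
$- \left(t - 19\right) N{\left(5,E{\left(I{\left(2 \right)} \right)} \right)} 161 = - \left(-14 - 19\right) \left(5 - \frac{3 \left(6 + 2\right)}{8}\right) 161 = - - 33 \left(5 - \frac{3}{8} \cdot 8\right) 161 = - - 33 \left(5 - 3\right) 161 = - \left(-33\right) 2 \cdot 161 = - \left(-66\right) 161 = \left(-1\right) \left(-10626\right) = 10626$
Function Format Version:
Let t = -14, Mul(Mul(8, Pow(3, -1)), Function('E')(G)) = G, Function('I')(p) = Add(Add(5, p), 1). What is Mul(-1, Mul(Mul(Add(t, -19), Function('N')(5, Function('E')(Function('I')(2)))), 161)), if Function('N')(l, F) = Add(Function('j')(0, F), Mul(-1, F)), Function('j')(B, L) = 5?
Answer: 10626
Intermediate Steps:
Function('I')(p) = Add(6, p)
Function('E')(G) = Mul(Rational(3, 8), G)
Function('N')(l, F) = Add(5, Mul(-1, F))
Mul(-1, Mul(Mul(Add(t, -19), Function('N')(5, Function('E')(Function('I')(2)))), 161)) = Mul(-1, Mul(Mul(Add(-14, -19), Add(5, Mul(-1, Mul(Rational(3, 8), Add(6, 2))))), 161)) = Mul(-1, Mul(Mul(-33, Add(5, Mul(-1, Mul(Rational(3, 8), 8)))), 161)) = Mul(-1, Mul(Mul(-33, Add(5, Mul(-1, 3))), 161)) = Mul(-1, Mul(Mul(-33, Add(5, -3)), 161)) = Mul(-1, Mul(Mul(-33, 2), 161)) = Mul(-1, Mul(-66, 161)) = Mul(-1, -10626) = 10626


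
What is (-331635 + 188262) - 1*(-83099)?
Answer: -60274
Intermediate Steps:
(-331635 + 188262) - 1*(-83099) = -143373 + 83099 = -60274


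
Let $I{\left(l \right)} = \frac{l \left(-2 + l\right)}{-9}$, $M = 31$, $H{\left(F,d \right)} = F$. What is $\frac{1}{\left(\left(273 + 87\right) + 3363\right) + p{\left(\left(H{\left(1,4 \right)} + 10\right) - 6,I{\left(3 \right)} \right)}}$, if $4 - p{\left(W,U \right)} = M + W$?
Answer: $\frac{1}{3691} \approx 0.00027093$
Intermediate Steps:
$I{\left(l \right)} = - \frac{l \left(-2 + l\right)}{9}$ ($I{\left(l \right)} = l \left(-2 + l\right) \left(- \frac{1}{9}\right) = - \frac{l \left(-2 + l\right)}{9}$)
$p{\left(W,U \right)} = -27 - W$ ($p{\left(W,U \right)} = 4 - \left(31 + W\right) = -27 - W$)
$\frac{1}{\left(\left(273 + 87\right) + 3363\right) + p{\left(\left(H{\left(1,4 \right)} + 10\right) - 6,I{\left(3 \right)} \right)}} = \frac{1}{\left(\left(273 + 87\right) + 3363\right) - 32} = \frac{1}{\left(360 + 3363\right) - 32} = \frac{1}{3723 - 32} = \frac{1}{3691}$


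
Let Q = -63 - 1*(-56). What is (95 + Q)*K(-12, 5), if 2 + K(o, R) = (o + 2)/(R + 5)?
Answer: -264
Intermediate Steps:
Q = -7 (Q = -63 + 56 = -7)
K(o, R) = -2 + (2 + o)/(5 + R) (K(o, R) = -2 + (o + 2)/(R + 5) = -2 + (2 + o)/(5 + R))
(95 + Q)*K(-12, 5) = (95 - 7)*((-8 - 12 - 2*5)/(5 + 5)) = 88*((-8 - 12 - 10)/10) = 88*((⅒)*(-30)) = 88*(-3) = -264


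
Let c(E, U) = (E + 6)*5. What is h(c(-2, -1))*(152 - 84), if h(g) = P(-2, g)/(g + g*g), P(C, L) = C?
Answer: -34/105 ≈ -0.32381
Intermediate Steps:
c(E, U) = 30 + 5*E (c(E, U) = (6 + E)*5 = 30 + 5*E)
h(g) = -2/(g + g²) (h(g) = -2/(g + g*g) = -2/(g + g²))
h(c(-2, -1))*(152 - 84) = (-2/((30 + 5*(-2))*(1 + (30 + 5*(-2)))))*(152 - 84) = -2/((30 - 10)*(1 + (30 - 10)))*68 = -2/(20*(1 + 20))*68 = -2*1/20/21*68 = -2*1/20*1/21*68 = -1/210*68 = -34/105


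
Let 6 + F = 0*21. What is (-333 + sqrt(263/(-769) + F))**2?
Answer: (256077 - I*sqrt(3750413))**2/591361 ≈ 1.1088e+5 - 1677.2*I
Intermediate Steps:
F = -6 (F = -6 + 0*21 = -6 + 0 = -6)
(-333 + sqrt(263/(-769) + F))**2 = (-333 + sqrt(263/(-769) - 6))**2 = (-333 + sqrt(263*(-1/769) - 6))**2 = (-333 + sqrt(-263/769 - 6))**2 = (-333 + sqrt(-4877/769))**2 = (-333 + I*sqrt(3750413)/769)**2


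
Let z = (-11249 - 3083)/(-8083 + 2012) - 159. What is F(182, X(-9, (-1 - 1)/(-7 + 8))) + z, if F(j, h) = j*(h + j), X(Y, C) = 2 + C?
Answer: 200144847/6071 ≈ 32967.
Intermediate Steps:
z = -950957/6071 (z = -14332/(-6071) - 159 = -14332*(-1/6071) - 159 = 14332/6071 - 159 = -950957/6071 ≈ -156.64)
F(182, X(-9, (-1 - 1)/(-7 + 8))) + z = 182*((2 + (-1 - 1)/(-7 + 8)) + 182) - 950957/6071 = 182*((2 - 2/1) + 182) - 950957/6071 = 182*((2 - 2*1) + 182) - 950957/6071 = 182*((2 - 2) + 182) - 950957/6071 = 182*(0 + 182) - 950957/6071 = 182*182 - 950957/6071 = 33124 - 950957/6071 = 200144847/6071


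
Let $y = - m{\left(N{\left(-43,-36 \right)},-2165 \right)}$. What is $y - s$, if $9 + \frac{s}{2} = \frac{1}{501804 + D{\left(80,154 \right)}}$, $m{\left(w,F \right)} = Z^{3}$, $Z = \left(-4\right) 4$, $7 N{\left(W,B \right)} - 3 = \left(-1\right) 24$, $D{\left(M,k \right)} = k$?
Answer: $\frac{1032527605}{250979} \approx 4114.0$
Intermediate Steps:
$N{\left(W,B \right)} = -3$ ($N{\left(W,B \right)} = \frac{3}{7} + \frac{\left(-1\right) 24}{7} = \frac{3}{7} + \frac{1}{7} \left(-24\right) = \frac{3}{7} - \frac{24}{7} = -3$)
$Z = -16$
$m{\left(w,F \right)} = -4096$ ($m{\left(w,F \right)} = \left(-16\right)^{3} = -4096$)
$y = 4096$ ($y = \left(-1\right) \left(-4096\right) = 4096$)
$s = - \frac{4517621}{250979}$ ($s = -18 + \frac{2}{501804 + 154} = -18 + \frac{2}{501958} = -18 + 2 \cdot \frac{1}{501958} = -18 + \frac{1}{250979} = - \frac{4517621}{250979} \approx -18.0$)
$y - s = 4096 - - \frac{4517621}{250979} = 4096 + \frac{4517621}{250979} = \frac{1032527605}{250979}$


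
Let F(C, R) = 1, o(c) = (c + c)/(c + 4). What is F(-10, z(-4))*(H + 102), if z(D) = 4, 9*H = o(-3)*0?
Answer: 102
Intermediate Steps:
o(c) = 2*c/(4 + c) (o(c) = (2*c)/(4 + c) = 2*c/(4 + c))
H = 0 (H = ((2*(-3)/(4 - 3))*0)/9 = ((2*(-3)/1)*0)/9 = ((2*(-3)*1)*0)/9 = (-6*0)/9 = (1/9)*0 = 0)
F(-10, z(-4))*(H + 102) = 1*(0 + 102) = 1*102 = 102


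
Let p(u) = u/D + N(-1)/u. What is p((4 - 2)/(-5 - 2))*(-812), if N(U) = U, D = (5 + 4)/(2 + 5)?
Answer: -23954/9 ≈ -2661.6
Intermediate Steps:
D = 9/7 ≈ 1.2857
p(u) = -1/u + 7*u/9 (p(u) = u/(9/7) - 1/u = u*(7/9) - 1/u = 7*u/9 - 1/u = -1/u + 7*u/9)
p((4 - 2)/(-5 - 2))*(-812) = (-1/((4 - 2)/(-5 - 2)) + 7*((4 - 2)/(-5 - 2))/9)*(-812) = (-1/(2/(-7)) + 7*(2/(-7))/9)*(-812) = (-1/(2*(-1/7)) + 7*(2*(-1/7))/9)*(-812) = (-1/(-2/7) + (7/9)*(-2/7))*(-812) = (-1*(-7/2) - 2/9)*(-812) = (7/2 - 2/9)*(-812) = (59/18)*(-812) = -23954/9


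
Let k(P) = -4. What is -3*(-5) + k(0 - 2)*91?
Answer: -349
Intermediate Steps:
-3*(-5) + k(0 - 2)*91 = -3*(-5) - 4*91 = 15 - 364 = -349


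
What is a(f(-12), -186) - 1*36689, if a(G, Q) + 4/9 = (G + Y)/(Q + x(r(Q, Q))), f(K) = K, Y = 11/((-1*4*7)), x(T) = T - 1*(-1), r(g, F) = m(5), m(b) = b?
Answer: -61638151/1680 ≈ -36689.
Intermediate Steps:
r(g, F) = 5
x(T) = 1 + T (x(T) = T + 1 = 1 + T)
Y = -11/28 (Y = 11/((-4*7)) = 11/(-28) = 11*(-1/28) = -11/28 ≈ -0.39286)
a(G, Q) = -4/9 + (-11/28 + G)/(6 + Q) (a(G, Q) = -4/9 + (G - 11/28)/(Q + (1 + 5)) = -4/9 + (-11/28 + G)/(Q + 6) = -4/9 + (-11/28 + G)/(6 + Q))
a(f(-12), -186) - 1*36689 = (-771 - 112*(-186) + 252*(-12))/(252*(6 - 186)) - 1*36689 = (1/252)*(-771 + 20832 - 3024)/(-180) - 36689 = (1/252)*(-1/180)*17037 - 36689 = -631/1680 - 36689 = -61638151/1680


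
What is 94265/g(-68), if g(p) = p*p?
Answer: 5545/272 ≈ 20.386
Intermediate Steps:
g(p) = p²
94265/g(-68) = 94265/((-68)²) = 94265/4624 = 94265*(1/4624) = 5545/272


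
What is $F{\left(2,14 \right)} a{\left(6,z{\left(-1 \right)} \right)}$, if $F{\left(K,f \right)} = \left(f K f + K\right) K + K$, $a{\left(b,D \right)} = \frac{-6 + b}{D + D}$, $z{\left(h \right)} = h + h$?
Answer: $0$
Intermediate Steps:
$z{\left(h \right)} = 2 h$
$a{\left(b,D \right)} = \frac{-6 + b}{2 D}$
$F{\left(K,f \right)} = K + K \left(K + K f^{2}\right)$ ($F{\left(K,f \right)} = \left(K f f + K\right) K + K = \left(K f^{2} + K\right) K + K = \left(K + K f^{2}\right) K + K = K \left(K + K f^{2}\right) + K = K + K \left(K + K f^{2}\right)$)
$F{\left(2,14 \right)} a{\left(6,z{\left(-1 \right)} \right)} = 2 \left(1 + 2 + 2 \cdot 14^{2}\right) \frac{-6 + 6}{2 \cdot 2 \left(-1\right)} = 2 \left(1 + 2 + 2 \cdot 196\right) \frac{1}{2} \frac{1}{-2} \cdot 0 = 2 \left(1 + 2 + 392\right) \frac{1}{2} \left(- \frac{1}{2}\right) 0 = 2 \cdot 395 \cdot 0 = 790 \cdot 0 = 0$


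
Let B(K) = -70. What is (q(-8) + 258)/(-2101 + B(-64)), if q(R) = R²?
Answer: -322/2171 ≈ -0.14832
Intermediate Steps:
(q(-8) + 258)/(-2101 + B(-64)) = ((-8)² + 258)/(-2101 - 70) = (64 + 258)/(-2171) = 322*(-1/2171) = -322/2171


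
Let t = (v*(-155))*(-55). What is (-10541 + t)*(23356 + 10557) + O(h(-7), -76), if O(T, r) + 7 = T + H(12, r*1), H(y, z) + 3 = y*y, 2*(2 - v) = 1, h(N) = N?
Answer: 152371363/2 ≈ 7.6186e+7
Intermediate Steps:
v = 3/2 (v = 2 - 1/2*1 = 2 - 1/2 = 3/2 ≈ 1.5000)
H(y, z) = -3 + y**2 (H(y, z) = -3 + y*y = -3 + y**2)
t = 25575/2 (t = ((3/2)*(-155))*(-55) = -465/2*(-55) = 25575/2 ≈ 12788.)
O(T, r) = 134 + T (O(T, r) = -7 + (T + (-3 + 12**2)) = -7 + (T + (-3 + 144)) = -7 + (T + 141) = -7 + (141 + T) = 134 + T)
(-10541 + t)*(23356 + 10557) + O(h(-7), -76) = (-10541 + 25575/2)*(23356 + 10557) + (134 - 7) = (4493/2)*33913 + 127 = 152371109/2 + 127 = 152371363/2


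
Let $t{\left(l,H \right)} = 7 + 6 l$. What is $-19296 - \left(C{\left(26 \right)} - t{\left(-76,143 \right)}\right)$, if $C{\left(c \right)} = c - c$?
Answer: $-19745$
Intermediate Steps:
$C{\left(c \right)} = 0$
$-19296 - \left(C{\left(26 \right)} - t{\left(-76,143 \right)}\right) = -19296 - \left(0 - \left(7 + 6 \left(-76\right)\right)\right) = -19296 - \left(0 - \left(7 - 456\right)\right) = -19296 - \left(0 - -449\right) = -19296 - \left(0 + 449\right) = -19296 - 449 = -19745$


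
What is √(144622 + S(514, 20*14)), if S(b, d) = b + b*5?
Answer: 13*√874 ≈ 384.33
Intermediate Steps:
S(b, d) = 6*b (S(b, d) = b + 5*b = 6*b)
√(144622 + S(514, 20*14)) = √(144622 + 6*514) = √(144622 + 3084) = √147706 = 13*√874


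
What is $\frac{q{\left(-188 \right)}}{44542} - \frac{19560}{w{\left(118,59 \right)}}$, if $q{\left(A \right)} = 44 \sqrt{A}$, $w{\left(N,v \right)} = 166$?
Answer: $- \frac{9780}{83} + \frac{44 i \sqrt{47}}{22271} \approx -117.83 + 0.013544 i$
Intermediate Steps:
$\frac{q{\left(-188 \right)}}{44542} - \frac{19560}{w{\left(118,59 \right)}} = \frac{44 \sqrt{-188}}{44542} - \frac{19560}{166} = 44 \cdot 2 i \sqrt{47} \cdot \frac{1}{44542} - \frac{9780}{83} = 88 i \sqrt{47} \cdot \frac{1}{44542} - \frac{9780}{83} = \frac{44 i \sqrt{47}}{22271} - \frac{9780}{83} = - \frac{9780}{83} + \frac{44 i \sqrt{47}}{22271}$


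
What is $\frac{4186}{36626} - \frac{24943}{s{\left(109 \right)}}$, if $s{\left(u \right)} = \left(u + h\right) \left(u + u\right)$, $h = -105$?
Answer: $- \frac{454956063}{15968936} \approx -28.49$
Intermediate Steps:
$s{\left(u \right)} = 2 u \left(-105 + u\right)$ ($s{\left(u \right)} = \left(u - 105\right) \left(u + u\right) = \left(-105 + u\right) 2 u = 2 u \left(-105 + u\right)$)
$\frac{4186}{36626} - \frac{24943}{s{\left(109 \right)}} = \frac{4186}{36626} - \frac{24943}{2 \cdot 109 \left(-105 + 109\right)} = 4186 \cdot \frac{1}{36626} - \frac{24943}{2 \cdot 109 \cdot 4} = \frac{2093}{18313} - \frac{24943}{872} = - \frac{454956063}{15968936}$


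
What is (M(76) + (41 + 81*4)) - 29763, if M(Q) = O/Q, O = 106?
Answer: -1117071/38 ≈ -29397.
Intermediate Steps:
M(Q) = 106/Q
(M(76) + (41 + 81*4)) - 29763 = (106/76 + (41 + 81*4)) - 29763 = (106*(1/76) + (41 + 324)) - 29763 = (53/38 + 365) - 29763 = 13923/38 - 29763 = -1117071/38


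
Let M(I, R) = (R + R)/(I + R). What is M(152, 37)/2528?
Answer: 37/238896 ≈ 0.00015488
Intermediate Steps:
M(I, R) = 2*R/(I + R) (M(I, R) = (2*R)/(I + R) = 2*R/(I + R))
M(152, 37)/2528 = (2*37/(152 + 37))/2528 = (2*37/189)*(1/2528) = (2*37*(1/189))*(1/2528) = (74/189)*(1/2528) = 37/238896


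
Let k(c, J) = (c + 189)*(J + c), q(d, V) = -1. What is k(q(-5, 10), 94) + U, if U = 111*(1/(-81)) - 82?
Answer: 469817/27 ≈ 17401.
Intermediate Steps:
U = -2251/27 (U = 111*(1*(-1/81)) - 82 = 111*(-1/81) - 82 = -37/27 - 82 = -2251/27 ≈ -83.370)
k(c, J) = (189 + c)*(J + c)
k(q(-5, 10), 94) + U = ((-1)**2 + 189*94 + 189*(-1) + 94*(-1)) - 2251/27 = (1 + 17766 - 189 - 94) - 2251/27 = 17484 - 2251/27 = 469817/27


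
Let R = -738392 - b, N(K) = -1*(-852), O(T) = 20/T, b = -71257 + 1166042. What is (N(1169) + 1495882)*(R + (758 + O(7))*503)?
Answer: -15196730949574/7 ≈ -2.1710e+12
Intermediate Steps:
b = 1094785
N(K) = 852
R = -1833177 (R = -738392 - 1*1094785 = -738392 - 1094785 = -1833177)
(N(1169) + 1495882)*(R + (758 + O(7))*503) = (852 + 1495882)*(-1833177 + (758 + 20/7)*503) = 1496734*(-1833177 + (758 + 20*(⅐))*503) = 1496734*(-1833177 + (758 + 20/7)*503) = 1496734*(-1833177 + (5326/7)*503) = 1496734*(-1833177 + 2678978/7) = 1496734*(-10153261/7) = -15196730949574/7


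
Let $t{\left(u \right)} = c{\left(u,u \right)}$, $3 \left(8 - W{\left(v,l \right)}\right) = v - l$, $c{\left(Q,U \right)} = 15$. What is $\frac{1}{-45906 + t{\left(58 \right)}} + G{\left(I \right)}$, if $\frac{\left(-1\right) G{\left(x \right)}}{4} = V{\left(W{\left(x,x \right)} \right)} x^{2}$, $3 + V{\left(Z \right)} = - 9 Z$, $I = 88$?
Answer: $\frac{106613971199}{45891} \approx 2.3232 \cdot 10^{6}$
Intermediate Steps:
$W{\left(v,l \right)} = 8 - \frac{v}{3} + \frac{l}{3}$ ($W{\left(v,l \right)} = 8 - \frac{v - l}{3} = 8 + \left(- \frac{v}{3} + \frac{l}{3}\right) = 8 - \frac{v}{3} + \frac{l}{3}$)
$V{\left(Z \right)} = -3 - 9 Z$
$t{\left(u \right)} = 15$
$G{\left(x \right)} = 300 x^{2}$ ($G{\left(x \right)} = - 4 \left(-3 - 9 \left(8 - \frac{x}{3} + \frac{x}{3}\right)\right) x^{2} = - 4 \left(-3 - 72\right) x^{2} = - 4 \left(- 75 x^{2}\right) = 300 x^{2}$)
$\frac{1}{-45906 + t{\left(58 \right)}} + G{\left(I \right)} = \frac{1}{-45906 + 15} + 300 \cdot 88^{2} = \frac{1}{-45891} + 300 \cdot 7744 = - \frac{1}{45891} + 2323200 = \frac{106613971199}{45891}$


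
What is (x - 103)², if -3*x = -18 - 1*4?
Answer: 82369/9 ≈ 9152.1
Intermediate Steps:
x = 22/3 (x = -(-18 - 1*4)/3 = -(-18 - 4)/3 = -⅓*(-22) = 22/3 ≈ 7.3333)
(x - 103)² = (22/3 - 103)² = (-287/3)² = 82369/9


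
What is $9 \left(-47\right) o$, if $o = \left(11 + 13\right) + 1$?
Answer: $-10575$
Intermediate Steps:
$o = 25$ ($o = 24 + 1 = 25$)
$9 \left(-47\right) o = 9 \left(-47\right) 25 = \left(-423\right) 25 = -10575$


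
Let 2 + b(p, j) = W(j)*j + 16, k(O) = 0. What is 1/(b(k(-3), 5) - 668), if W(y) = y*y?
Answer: -1/529 ≈ -0.0018904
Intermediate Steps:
W(y) = y**2
b(p, j) = 14 + j**3 (b(p, j) = -2 + (j**2*j + 16) = -2 + (j**3 + 16) = -2 + (16 + j**3) = 14 + j**3)
1/(b(k(-3), 5) - 668) = 1/((14 + 5**3) - 668) = 1/((14 + 125) - 668) = 1/(139 - 668) = 1/(-529) = -1/529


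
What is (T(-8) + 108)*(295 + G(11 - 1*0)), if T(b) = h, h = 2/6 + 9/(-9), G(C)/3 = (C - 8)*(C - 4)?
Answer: 115276/3 ≈ 38425.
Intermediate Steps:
G(C) = 3*(-8 + C)*(-4 + C) (G(C) = 3*((C - 8)*(C - 4)) = 3*((-8 + C)*(-4 + C)) = 3*(-8 + C)*(-4 + C))
h = -2/3 (h = 2*(1/6) + 9*(-1/9) = 1/3 - 1 = -2/3 ≈ -0.66667)
T(b) = -2/3
(T(-8) + 108)*(295 + G(11 - 1*0)) = (-2/3 + 108)*(295 + (96 - 36*(11 - 1*0) + 3*(11 - 1*0)**2)) = 322*(295 + (96 - 36*(11 + 0) + 3*(11 + 0)**2))/3 = 322*(295 + (96 - 36*11 + 3*11**2))/3 = 322*(295 + (96 - 396 + 3*121))/3 = 322*(295 + (96 - 396 + 363))/3 = 322*(295 + 63)/3 = (322/3)*358 = 115276/3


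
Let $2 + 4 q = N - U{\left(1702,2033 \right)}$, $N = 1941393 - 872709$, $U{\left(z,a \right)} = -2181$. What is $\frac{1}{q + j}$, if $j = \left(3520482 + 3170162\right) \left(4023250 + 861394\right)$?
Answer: $\frac{4}{130725657353807} \approx 3.0598 \cdot 10^{-14}$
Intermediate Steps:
$N = 1068684$ ($N = 1941393 - 872709 = 1068684$)
$j = 32681414070736$ ($j = 6690644 \cdot 4884644 = 32681414070736$)
$q = \frac{1070863}{4}$ ($q = - \frac{1}{2} + \frac{1068684 - -2181}{4} = - \frac{1}{2} + \frac{1068684 + 2181}{4} = - \frac{1}{2} + \frac{1}{4} \cdot 1070865 = - \frac{1}{2} + \frac{1070865}{4} = \frac{1070863}{4} \approx 2.6772 \cdot 10^{5}$)
$\frac{1}{q + j} = \frac{1}{\frac{1070863}{4} + 32681414070736} = \frac{1}{\frac{130725657353807}{4}} = \frac{4}{130725657353807}$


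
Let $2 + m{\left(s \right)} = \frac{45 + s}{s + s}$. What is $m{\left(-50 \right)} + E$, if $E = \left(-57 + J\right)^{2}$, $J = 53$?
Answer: $\frac{281}{20} \approx 14.05$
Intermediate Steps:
$m{\left(s \right)} = -2 + \frac{45 + s}{2 s}$ ($m{\left(s \right)} = -2 + \frac{45 + s}{s + s} = -2 + \frac{45 + s}{2 s}$)
$E = 16$ ($E = \left(-57 + 53\right)^{2} = \left(-4\right)^{2} = 16$)
$m{\left(-50 \right)} + E = \frac{3 \left(15 - -50\right)}{2 \left(-50\right)} + 16 = \frac{3}{2} \left(- \frac{1}{50}\right) \left(15 + 50\right) + 16 = \frac{3}{2} \left(- \frac{1}{50}\right) 65 + 16 = - \frac{39}{20} + 16 = \frac{281}{20}$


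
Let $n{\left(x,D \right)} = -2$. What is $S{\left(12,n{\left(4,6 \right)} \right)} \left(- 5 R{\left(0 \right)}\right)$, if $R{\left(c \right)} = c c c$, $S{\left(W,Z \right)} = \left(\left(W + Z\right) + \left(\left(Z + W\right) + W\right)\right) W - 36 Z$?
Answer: $0$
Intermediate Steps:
$S{\left(W,Z \right)} = - 36 Z + W \left(2 Z + 3 W\right)$ ($S{\left(W,Z \right)} = \left(\left(W + Z\right) + \left(\left(W + Z\right) + W\right)\right) W - 36 Z = \left(\left(W + Z\right) + \left(Z + 2 W\right)\right) W - 36 Z = \left(2 Z + 3 W\right) W - 36 Z = W \left(2 Z + 3 W\right) - 36 Z = - 36 Z + W \left(2 Z + 3 W\right)$)
$R{\left(c \right)} = c^{3}$ ($R{\left(c \right)} = c^{2} c = c^{3}$)
$S{\left(12,n{\left(4,6 \right)} \right)} \left(- 5 R{\left(0 \right)}\right) = \left(\left(-36\right) \left(-2\right) + 3 \cdot 12^{2} + 2 \cdot 12 \left(-2\right)\right) \left(- 5 \cdot 0^{3}\right) = \left(72 + 3 \cdot 144 - 48\right) \left(\left(-5\right) 0\right) = \left(72 + 432 - 48\right) 0 = 456 \cdot 0 = 0$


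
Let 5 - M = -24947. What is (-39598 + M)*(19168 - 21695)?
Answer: 37010442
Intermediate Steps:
M = 24952 (M = 5 - 1*(-24947) = 5 + 24947 = 24952)
(-39598 + M)*(19168 - 21695) = (-39598 + 24952)*(19168 - 21695) = -14646*(-2527) = 37010442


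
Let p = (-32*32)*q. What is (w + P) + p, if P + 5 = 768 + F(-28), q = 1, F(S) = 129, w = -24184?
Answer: -24316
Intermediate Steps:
p = -1024 (p = -32*32*1 = -1024*1 = -1024)
P = 892 (P = -5 + (768 + 129) = -5 + 897 = 892)
(w + P) + p = (-24184 + 892) - 1024 = -23292 - 1024 = -24316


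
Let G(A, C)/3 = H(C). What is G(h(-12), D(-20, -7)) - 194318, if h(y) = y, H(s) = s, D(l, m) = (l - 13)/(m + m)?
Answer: -2720353/14 ≈ -1.9431e+5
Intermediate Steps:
D(l, m) = (-13 + l)/(2*m) (D(l, m) = (-13 + l)/((2*m)) = (-13 + l)*(1/(2*m)) = (-13 + l)/(2*m))
G(A, C) = 3*C
G(h(-12), D(-20, -7)) - 194318 = 3*((½)*(-13 - 20)/(-7)) - 194318 = 3*((½)*(-⅐)*(-33)) - 194318 = 3*(33/14) - 194318 = 99/14 - 194318 = -2720353/14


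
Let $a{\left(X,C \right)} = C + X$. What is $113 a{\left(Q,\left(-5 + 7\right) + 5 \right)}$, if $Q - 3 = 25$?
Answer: $3955$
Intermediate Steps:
$Q = 28$ ($Q = 3 + 25 = 28$)
$113 a{\left(Q,\left(-5 + 7\right) + 5 \right)} = 113 \left(\left(\left(-5 + 7\right) + 5\right) + 28\right) = 113 \left(\left(2 + 5\right) + 28\right) = 113 \left(7 + 28\right) = 113 \cdot 35 = 3955$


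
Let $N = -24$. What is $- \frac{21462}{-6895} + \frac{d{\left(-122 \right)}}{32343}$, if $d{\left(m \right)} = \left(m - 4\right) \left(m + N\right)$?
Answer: $\frac{39094566}{10619285} \approx 3.6815$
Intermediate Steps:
$d{\left(m \right)} = \left(-24 + m\right) \left(-4 + m\right)$ ($d{\left(m \right)} = \left(m - 4\right) \left(m - 24\right) = \left(-4 + m\right) \left(-24 + m\right) = \left(-24 + m\right) \left(-4 + m\right)$)
$- \frac{21462}{-6895} + \frac{d{\left(-122 \right)}}{32343} = - \frac{21462}{-6895} + \frac{96 + \left(-122\right)^{2} - -3416}{32343} = \left(-21462\right) \left(- \frac{1}{6895}\right) + \left(96 + 14884 + 3416\right) \frac{1}{32343} = \frac{3066}{985} + 18396 \cdot \frac{1}{32343} = \frac{3066}{985} + \frac{6132}{10781} = \frac{39094566}{10619285}$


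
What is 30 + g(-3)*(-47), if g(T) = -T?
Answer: -111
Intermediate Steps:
30 + g(-3)*(-47) = 30 - 1*(-3)*(-47) = 30 + 3*(-47) = 30 - 141 = -111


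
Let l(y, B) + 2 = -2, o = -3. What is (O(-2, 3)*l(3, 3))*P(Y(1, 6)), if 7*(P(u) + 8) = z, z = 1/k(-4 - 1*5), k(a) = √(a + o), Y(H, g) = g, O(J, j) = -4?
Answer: -128 - 8*I*√3/21 ≈ -128.0 - 0.65983*I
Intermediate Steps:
l(y, B) = -4 (l(y, B) = -2 - 2 = -4)
k(a) = √(-3 + a) (k(a) = √(a - 3) = √(-3 + a))
z = -I*√3/6 (z = 1/(√(-3 + (-4 - 1*5))) = 1/(√(-3 + (-4 - 5))) = 1/(√(-3 - 9)) = 1/(√(-12)) = 1/(2*I*√3) = -I*√3/6 ≈ -0.28868*I)
P(u) = -8 - I*√3/42 (P(u) = -8 + (-I*√3/6)/7 = -8 - I*√3/42)
(O(-2, 3)*l(3, 3))*P(Y(1, 6)) = (-4*(-4))*(-8 - I*√3/42) = 16*(-8 - I*√3/42) = -128 - 8*I*√3/21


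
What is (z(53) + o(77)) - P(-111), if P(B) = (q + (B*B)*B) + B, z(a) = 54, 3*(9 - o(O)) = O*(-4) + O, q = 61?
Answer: 1367821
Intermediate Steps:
o(O) = 9 + O (o(O) = 9 - (O*(-4) + O)/3 = 9 - (-4*O + O)/3 = 9 - (-1)*O = 9 + O)
P(B) = 61 + B + B**3 (P(B) = (61 + (B*B)*B) + B = (61 + B**2*B) + B = (61 + B**3) + B = 61 + B + B**3)
(z(53) + o(77)) - P(-111) = (54 + (9 + 77)) - (61 - 111 + (-111)**3) = (54 + 86) - (61 - 111 - 1367631) = 140 - 1*(-1367681) = 140 + 1367681 = 1367821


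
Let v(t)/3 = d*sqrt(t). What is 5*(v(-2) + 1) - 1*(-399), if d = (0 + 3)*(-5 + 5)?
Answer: 404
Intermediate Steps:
d = 0 (d = 3*0 = 0)
v(t) = 0 (v(t) = 3*(0*sqrt(t)) = 3*0 = 0)
5*(v(-2) + 1) - 1*(-399) = 5*(0 + 1) - 1*(-399) = 5*1 + 399 = 5 + 399 = 404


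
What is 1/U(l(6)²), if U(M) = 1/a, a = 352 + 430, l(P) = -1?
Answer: 782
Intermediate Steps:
a = 782
U(M) = 1/782
1/U(l(6)²) = 1/(1/782) = 782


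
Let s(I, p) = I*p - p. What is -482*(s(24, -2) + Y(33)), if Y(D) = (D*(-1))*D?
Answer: 547070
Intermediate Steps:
s(I, p) = -p + I*p
Y(D) = -D**2 (Y(D) = (-D)*D = -D**2)
-482*(s(24, -2) + Y(33)) = -482*(-2*(-1 + 24) - 1*33**2) = -482*(-2*23 - 1*1089) = -482*(-46 - 1089) = -482*(-1135) = 547070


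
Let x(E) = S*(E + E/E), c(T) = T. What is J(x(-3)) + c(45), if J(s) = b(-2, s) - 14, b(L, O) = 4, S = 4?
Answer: 35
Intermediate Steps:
x(E) = 4 + 4*E (x(E) = 4*(E + E/E) = 4*(E + 1) = 4*(1 + E) = 4 + 4*E)
J(s) = -10 (J(s) = 4 - 14 = -10)
J(x(-3)) + c(45) = -10 + 45 = 35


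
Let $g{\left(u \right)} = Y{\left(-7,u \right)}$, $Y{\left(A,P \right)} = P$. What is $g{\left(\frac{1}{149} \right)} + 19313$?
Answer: $\frac{2877638}{149} \approx 19313.0$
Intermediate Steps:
$g{\left(u \right)} = u$
$g{\left(\frac{1}{149} \right)} + 19313 = \frac{1}{149} + 19313 = \frac{2877638}{149}$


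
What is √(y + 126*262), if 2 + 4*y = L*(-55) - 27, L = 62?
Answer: 13*√761/2 ≈ 179.31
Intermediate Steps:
y = -3439/4 (y = -½ + (62*(-55) - 27)/4 = -½ + (-3410 - 27)/4 = -½ + (¼)*(-3437) = -½ - 3437/4 = -3439/4 ≈ -859.75)
√(y + 126*262) = √(-3439/4 + 126*262) = √(-3439/4 + 33012) = √(128609/4) = 13*√761/2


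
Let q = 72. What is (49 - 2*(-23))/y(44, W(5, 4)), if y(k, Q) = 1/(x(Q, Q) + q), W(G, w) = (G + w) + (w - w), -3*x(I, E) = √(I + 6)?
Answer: 6840 - 95*√15/3 ≈ 6717.4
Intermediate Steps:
x(I, E) = -√(6 + I)/3 (x(I, E) = -√(I + 6)/3 = -√(6 + I)/3)
W(G, w) = G + w (W(G, w) = (G + w) + 0 = G + w)
y(k, Q) = 1/(72 - √(6 + Q)/3) (y(k, Q) = 1/(-√(6 + Q)/3 + 72) = 1/(72 - √(6 + Q)/3))
(49 - 2*(-23))/y(44, W(5, 4)) = (49 - 2*(-23))/((-3/(-216 + √(6 + (5 + 4))))) = (49 + 46)/((-3/(-216 + √(6 + 9)))) = 95/((-3/(-216 + √15))) = 95*(72 - √15/3) = 6840 - 95*√15/3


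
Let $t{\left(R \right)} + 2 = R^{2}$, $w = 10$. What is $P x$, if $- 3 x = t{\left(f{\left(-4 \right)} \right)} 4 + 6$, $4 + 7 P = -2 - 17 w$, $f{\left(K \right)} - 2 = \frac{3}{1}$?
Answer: $\frac{2464}{3} \approx 821.33$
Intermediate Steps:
$f{\left(K \right)} = 5$ ($f{\left(K \right)} = 2 + \frac{3}{1} = 2 + 3 \cdot 1 = 2 + 3 = 5$)
$P = - \frac{176}{7}$ ($P = - \frac{4}{7} + \frac{-2 - 170}{7} = - \frac{4}{7} + \frac{1}{7} \left(-172\right) = - \frac{4}{7} - \frac{172}{7} = - \frac{176}{7} \approx -25.143$)
$t{\left(R \right)} = -2 + R^{2}$
$x = - \frac{98}{3}$ ($x = - \frac{\left(-2 + 5^{2}\right) 4 + 6}{3} = - \frac{\left(-2 + 25\right) 4 + 6}{3} = - \frac{23 \cdot 4 + 6}{3} = - \frac{92 + 6}{3} = \left(- \frac{1}{3}\right) 98 = - \frac{98}{3} \approx -32.667$)
$P x = \left(- \frac{176}{7}\right) \left(- \frac{98}{3}\right) = \frac{2464}{3}$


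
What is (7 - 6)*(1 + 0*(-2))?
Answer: 1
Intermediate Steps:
(7 - 6)*(1 + 0*(-2)) = 1*(1 + 0) = 1*1 = 1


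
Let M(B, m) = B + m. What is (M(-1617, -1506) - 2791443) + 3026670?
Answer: 232104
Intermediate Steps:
(M(-1617, -1506) - 2791443) + 3026670 = ((-1617 - 1506) - 2791443) + 3026670 = (-3123 - 2791443) + 3026670 = -2794566 + 3026670 = 232104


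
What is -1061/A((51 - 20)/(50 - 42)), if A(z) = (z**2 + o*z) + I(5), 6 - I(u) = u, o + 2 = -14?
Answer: 67904/2943 ≈ 23.073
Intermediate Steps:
o = -16 (o = -2 - 14 = -16)
I(u) = 6 - u
A(z) = 1 + z**2 - 16*z (A(z) = (z**2 - 16*z) + (6 - 1*5) = (z**2 - 16*z) + (6 - 5) = (z**2 - 16*z) + 1 = 1 + z**2 - 16*z)
-1061/A((51 - 20)/(50 - 42)) = -1061/(1 + ((51 - 20)/(50 - 42))**2 - 16*(51 - 20)/(50 - 42)) = -1061/(1 + (31/8)**2 - 496/8) = -1061/(1 + (31*(1/8))**2 - 496/8) = -1061/(1 + (31/8)**2 - 16*31/8) = -1061/(1 + 961/64 - 62) = -1061/(-2943/64) = -1061*(-64/2943) = 67904/2943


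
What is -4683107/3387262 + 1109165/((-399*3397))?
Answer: -10104529733351/4591105076586 ≈ -2.2009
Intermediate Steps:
-4683107/3387262 + 1109165/((-399*3397)) = -4683107*1/3387262 + 1109165/(-1355403) = -4683107/3387262 + 1109165*(-1/1355403) = -4683107/3387262 - 1109165/1355403 = -10104529733351/4591105076586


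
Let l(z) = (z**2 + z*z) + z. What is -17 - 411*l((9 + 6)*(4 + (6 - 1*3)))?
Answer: -9105722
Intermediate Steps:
l(z) = z + 2*z**2 (l(z) = (z**2 + z**2) + z = 2*z**2 + z = z + 2*z**2)
-17 - 411*l((9 + 6)*(4 + (6 - 1*3))) = -17 - 411*(9 + 6)*(4 + (6 - 1*3))*(1 + 2*((9 + 6)*(4 + (6 - 1*3)))) = -17 - 411*15*(4 + (6 - 3))*(1 + 2*(15*(4 + (6 - 3)))) = -17 - 411*15*(4 + 3)*(1 + 2*(15*(4 + 3))) = -17 - 411*15*7*(1 + 2*(15*7)) = -17 - 43155*(1 + 2*105) = -17 - 43155*(1 + 210) = -17 - 43155*211 = -17 - 411*22155 = -17 - 9105705 = -9105722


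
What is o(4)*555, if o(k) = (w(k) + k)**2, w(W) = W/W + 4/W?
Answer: 19980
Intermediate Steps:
w(W) = 1 + 4/W
o(k) = (k + (4 + k)/k)**2 (o(k) = ((4 + k)/k + k)**2 = (k + (4 + k)/k)**2)
o(4)*555 = ((4 + 4 + 4**2)**2/4**2)*555 = ((4 + 4 + 16)**2/16)*555 = ((1/16)*24**2)*555 = ((1/16)*576)*555 = 36*555 = 19980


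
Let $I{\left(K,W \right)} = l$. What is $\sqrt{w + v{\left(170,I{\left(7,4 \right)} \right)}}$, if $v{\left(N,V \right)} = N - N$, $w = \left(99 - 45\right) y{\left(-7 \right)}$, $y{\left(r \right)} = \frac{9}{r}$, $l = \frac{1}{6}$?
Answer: $\frac{9 i \sqrt{42}}{7} \approx 8.3324 i$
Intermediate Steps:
$l = \frac{1}{6} \approx 0.16667$
$I{\left(K,W \right)} = \frac{1}{6}$
$w = - \frac{486}{7}$ ($w = \left(99 - 45\right) \frac{9}{-7} = 54 \cdot 9 \left(- \frac{1}{7}\right) = 54 \left(- \frac{9}{7}\right) = - \frac{486}{7} \approx -69.429$)
$v{\left(N,V \right)} = 0$
$\sqrt{w + v{\left(170,I{\left(7,4 \right)} \right)}} = \sqrt{- \frac{486}{7} + 0} = \sqrt{- \frac{486}{7}} = \frac{9 i \sqrt{42}}{7}$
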